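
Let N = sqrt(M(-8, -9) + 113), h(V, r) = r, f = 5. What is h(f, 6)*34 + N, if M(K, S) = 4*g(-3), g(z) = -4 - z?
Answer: 204 + sqrt(109) ≈ 214.44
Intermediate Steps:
M(K, S) = -4 (M(K, S) = 4*(-4 - 1*(-3)) = 4*(-4 + 3) = 4*(-1) = -4)
N = sqrt(109) (N = sqrt(-4 + 113) = sqrt(109) ≈ 10.440)
h(f, 6)*34 + N = 6*34 + sqrt(109) = 204 + sqrt(109)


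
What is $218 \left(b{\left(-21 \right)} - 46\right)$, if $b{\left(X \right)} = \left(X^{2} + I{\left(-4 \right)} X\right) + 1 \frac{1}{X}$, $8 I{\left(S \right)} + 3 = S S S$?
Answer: $\frac{10452991}{84} \approx 1.2444 \cdot 10^{5}$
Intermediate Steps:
$I{\left(S \right)} = - \frac{3}{8} + \frac{S^{3}}{8}$ ($I{\left(S \right)} = - \frac{3}{8} + \frac{S S S}{8} = - \frac{3}{8} + \frac{S^{2} S}{8} = - \frac{3}{8} + \frac{S^{3}}{8}$)
$b{\left(X \right)} = \frac{1}{X} + X^{2} - \frac{67 X}{8}$ ($b{\left(X \right)} = \left(X^{2} + \left(- \frac{3}{8} + \frac{\left(-4\right)^{3}}{8}\right) X\right) + 1 \frac{1}{X} = \left(X^{2} + \left(- \frac{3}{8} + \frac{1}{8} \left(-64\right)\right) X\right) + \frac{1}{X} = \left(X^{2} + \left(- \frac{3}{8} - 8\right) X\right) + \frac{1}{X} = \left(X^{2} - \frac{67 X}{8}\right) + \frac{1}{X} = \frac{1}{X} + X^{2} - \frac{67 X}{8}$)
$218 \left(b{\left(-21 \right)} - 46\right) = 218 \left(\left(\frac{1}{-21} + \left(-21\right)^{2} - - \frac{1407}{8}\right) - 46\right) = 218 \left(\left(- \frac{1}{21} + 441 + \frac{1407}{8}\right) - 46\right) = 218 \left(\frac{103627}{168} - 46\right) = 218 \cdot \frac{95899}{168} = \frac{10452991}{84}$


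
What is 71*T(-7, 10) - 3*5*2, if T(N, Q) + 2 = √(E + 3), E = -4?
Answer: -172 + 71*I ≈ -172.0 + 71.0*I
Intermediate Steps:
T(N, Q) = -2 + I (T(N, Q) = -2 + √(-4 + 3) = -2 + √(-1) = -2 + I)
71*T(-7, 10) - 3*5*2 = 71*(-2 + I) - 3*5*2 = (-142 + 71*I) - 15*2 = (-142 + 71*I) - 30 = -172 + 71*I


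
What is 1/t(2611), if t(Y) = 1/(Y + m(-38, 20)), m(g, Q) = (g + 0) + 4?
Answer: 2577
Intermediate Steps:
m(g, Q) = 4 + g (m(g, Q) = g + 4 = 4 + g)
t(Y) = 1/(-34 + Y) (t(Y) = 1/(Y + (4 - 38)) = 1/(Y - 34) = 1/(-34 + Y))
1/t(2611) = 1/(1/(-34 + 2611)) = 1/(1/2577) = 2577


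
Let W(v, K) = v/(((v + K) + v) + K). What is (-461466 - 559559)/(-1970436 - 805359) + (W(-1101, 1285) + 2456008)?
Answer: 501758243777477/204298512 ≈ 2.4560e+6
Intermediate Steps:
W(v, K) = v/(2*K + 2*v) (W(v, K) = v/(((K + v) + v) + K) = v/((K + 2*v) + K) = v/(2*K + 2*v))
(-461466 - 559559)/(-1970436 - 805359) + (W(-1101, 1285) + 2456008) = (-461466 - 559559)/(-1970436 - 805359) + ((1/2)*(-1101)/(1285 - 1101) + 2456008) = -1021025/(-2775795) + ((1/2)*(-1101)/184 + 2456008) = -1021025*(-1/2775795) + ((1/2)*(-1101)*(1/184) + 2456008) = 204205/555159 + (-1101/368 + 2456008) = 204205/555159 + 903809843/368 = 501758243777477/204298512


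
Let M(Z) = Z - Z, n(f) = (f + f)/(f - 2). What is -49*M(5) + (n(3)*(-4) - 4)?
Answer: -28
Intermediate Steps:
n(f) = 2*f/(-2 + f) (n(f) = (2*f)/(-2 + f) = 2*f/(-2 + f))
M(Z) = 0
-49*M(5) + (n(3)*(-4) - 4) = -49*0 + ((2*3/(-2 + 3))*(-4) - 4) = 0 + ((2*3/1)*(-4) - 4) = 0 + ((2*3*1)*(-4) - 4) = 0 + (6*(-4) - 4) = 0 + (-24 - 4) = 0 - 28 = -28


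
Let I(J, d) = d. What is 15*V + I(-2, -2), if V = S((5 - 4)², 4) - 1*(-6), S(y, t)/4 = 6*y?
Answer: 448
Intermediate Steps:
S(y, t) = 24*y (S(y, t) = 4*(6*y) = 24*y)
V = 30 (V = 24*(5 - 4)² - 1*(-6) = 24*1² + 6 = 24*1 + 6 = 24 + 6 = 30)
15*V + I(-2, -2) = 15*30 - 2 = 450 - 2 = 448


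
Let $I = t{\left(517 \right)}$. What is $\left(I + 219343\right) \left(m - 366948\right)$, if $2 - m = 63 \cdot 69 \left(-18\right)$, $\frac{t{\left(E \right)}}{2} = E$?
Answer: $-63622839900$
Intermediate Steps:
$t{\left(E \right)} = 2 E$
$I = 1034$ ($I = 2 \cdot 517 = 1034$)
$m = 78248$ ($m = 2 - 63 \cdot 69 \left(-18\right) = 2 - 4347 \left(-18\right) = 2 - -78246 = 2 + 78246 = 78248$)
$\left(I + 219343\right) \left(m - 366948\right) = \left(1034 + 219343\right) \left(78248 - 366948\right) = 220377 \left(78248 - 366948\right) = 220377 \left(-288700\right) = -63622839900$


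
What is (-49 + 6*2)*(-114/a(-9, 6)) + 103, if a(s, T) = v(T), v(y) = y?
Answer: 806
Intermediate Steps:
a(s, T) = T
(-49 + 6*2)*(-114/a(-9, 6)) + 103 = (-49 + 6*2)*(-114/6) + 103 = (-49 + 12)*(-114*1/6) + 103 = -37*(-19) + 103 = 703 + 103 = 806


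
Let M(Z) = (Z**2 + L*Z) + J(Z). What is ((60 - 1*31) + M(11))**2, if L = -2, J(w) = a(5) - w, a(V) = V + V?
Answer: 16129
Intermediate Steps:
a(V) = 2*V
J(w) = 10 - w (J(w) = 2*5 - w = 10 - w)
M(Z) = 10 + Z**2 - 3*Z (M(Z) = (Z**2 - 2*Z) + (10 - Z) = 10 + Z**2 - 3*Z)
((60 - 1*31) + M(11))**2 = ((60 - 1*31) + (10 + 11**2 - 3*11))**2 = ((60 - 31) + (10 + 121 - 33))**2 = (29 + 98)**2 = 127**2 = 16129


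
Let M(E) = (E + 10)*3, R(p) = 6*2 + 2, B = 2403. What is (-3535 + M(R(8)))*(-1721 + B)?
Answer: -2361766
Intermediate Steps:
R(p) = 14 (R(p) = 12 + 2 = 14)
M(E) = 30 + 3*E (M(E) = (10 + E)*3 = 30 + 3*E)
(-3535 + M(R(8)))*(-1721 + B) = (-3535 + (30 + 3*14))*(-1721 + 2403) = (-3535 + (30 + 42))*682 = (-3535 + 72)*682 = -3463*682 = -2361766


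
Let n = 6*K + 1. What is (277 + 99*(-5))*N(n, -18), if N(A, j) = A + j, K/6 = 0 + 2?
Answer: -11990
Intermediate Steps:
K = 12 (K = 6*(0 + 2) = 6*2 = 12)
n = 73 (n = 6*12 + 1 = 72 + 1 = 73)
(277 + 99*(-5))*N(n, -18) = (277 + 99*(-5))*(73 - 18) = (277 - 495)*55 = -218*55 = -11990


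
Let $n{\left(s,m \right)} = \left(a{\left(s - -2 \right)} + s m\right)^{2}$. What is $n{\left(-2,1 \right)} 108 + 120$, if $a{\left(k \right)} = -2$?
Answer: $1848$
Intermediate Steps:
$n{\left(s,m \right)} = \left(-2 + m s\right)^{2}$ ($n{\left(s,m \right)} = \left(-2 + s m\right)^{2} = \left(-2 + m s\right)^{2}$)
$n{\left(-2,1 \right)} 108 + 120 = \left(-2 + 1 \left(-2\right)\right)^{2} \cdot 108 + 120 = \left(-2 - 2\right)^{2} \cdot 108 + 120 = \left(-4\right)^{2} \cdot 108 + 120 = 16 \cdot 108 + 120 = 1728 + 120 = 1848$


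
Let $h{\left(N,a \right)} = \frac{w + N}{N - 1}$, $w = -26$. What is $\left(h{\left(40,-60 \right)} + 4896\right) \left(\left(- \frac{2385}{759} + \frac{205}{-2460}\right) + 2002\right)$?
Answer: $\frac{579393210641}{59202} \approx 9.7867 \cdot 10^{6}$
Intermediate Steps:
$h{\left(N,a \right)} = \frac{-26 + N}{-1 + N}$ ($h{\left(N,a \right)} = \frac{-26 + N}{N - 1} = \frac{-26 + N}{-1 + N}$)
$\left(h{\left(40,-60 \right)} + 4896\right) \left(\left(- \frac{2385}{759} + \frac{205}{-2460}\right) + 2002\right) = \left(\frac{-26 + 40}{-1 + 40} + 4896\right) \left(\left(- \frac{2385}{759} + \frac{205}{-2460}\right) + 2002\right) = \left(\frac{1}{39} \cdot 14 + 4896\right) \left(\left(\left(-2385\right) \frac{1}{759} + 205 \left(- \frac{1}{2460}\right)\right) + 2002\right) = \left(\frac{1}{39} \cdot 14 + 4896\right) \left(\left(- \frac{795}{253} - \frac{1}{12}\right) + 2002\right) = \left(\frac{14}{39} + 4896\right) \left(- \frac{9793}{3036} + 2002\right) = \frac{190958}{39} \cdot \frac{6068279}{3036} = \frac{579393210641}{59202}$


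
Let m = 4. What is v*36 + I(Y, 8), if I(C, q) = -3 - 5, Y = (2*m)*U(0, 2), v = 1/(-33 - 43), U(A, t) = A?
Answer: -161/19 ≈ -8.4737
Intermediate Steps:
v = -1/76 (v = 1/(-76) = -1/76 ≈ -0.013158)
Y = 0 (Y = (2*4)*0 = 8*0 = 0)
I(C, q) = -8
v*36 + I(Y, 8) = -1/76*36 - 8 = -9/19 - 8 = -161/19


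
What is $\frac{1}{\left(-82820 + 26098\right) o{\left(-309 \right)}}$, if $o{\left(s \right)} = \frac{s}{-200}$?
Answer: $- \frac{100}{8763549} \approx -1.1411 \cdot 10^{-5}$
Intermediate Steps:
$o{\left(s \right)} = - \frac{s}{200}$ ($o{\left(s \right)} = s \left(- \frac{1}{200}\right) = - \frac{s}{200}$)
$\frac{1}{\left(-82820 + 26098\right) o{\left(-309 \right)}} = \frac{1}{\left(-82820 + 26098\right) \left(\left(- \frac{1}{200}\right) \left(-309\right)\right)} = \frac{1}{\left(-56722\right) \frac{309}{200}} = \left(- \frac{1}{56722}\right) \frac{200}{309} = - \frac{100}{8763549}$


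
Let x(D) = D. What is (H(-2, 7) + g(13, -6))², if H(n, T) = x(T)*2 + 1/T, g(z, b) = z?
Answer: 36100/49 ≈ 736.73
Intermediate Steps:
H(n, T) = 1/T + 2*T (H(n, T) = T*2 + 1/T = 2*T + 1/T = 1/T + 2*T)
(H(-2, 7) + g(13, -6))² = ((1/7 + 2*7) + 13)² = ((⅐ + 14) + 13)² = (99/7 + 13)² = (190/7)² = 36100/49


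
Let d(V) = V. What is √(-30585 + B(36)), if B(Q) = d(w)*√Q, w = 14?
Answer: 3*I*√3389 ≈ 174.65*I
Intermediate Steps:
B(Q) = 14*√Q
√(-30585 + B(36)) = √(-30585 + 14*√36) = √(-30585 + 14*6) = √(-30585 + 84) = √(-30501) = 3*I*√3389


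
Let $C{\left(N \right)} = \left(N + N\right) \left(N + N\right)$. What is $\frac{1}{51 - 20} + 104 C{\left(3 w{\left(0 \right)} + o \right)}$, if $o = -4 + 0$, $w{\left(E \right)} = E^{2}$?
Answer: $\frac{206337}{31} \approx 6656.0$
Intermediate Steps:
$o = -4$
$C{\left(N \right)} = 4 N^{2}$ ($C{\left(N \right)} = 2 N 2 N = 4 N^{2}$)
$\frac{1}{51 - 20} + 104 C{\left(3 w{\left(0 \right)} + o \right)} = \frac{1}{51 - 20} + 104 \cdot 4 \left(3 \cdot 0^{2} - 4\right)^{2} = \frac{1}{51 - 20} + 104 \cdot 4 \left(3 \cdot 0 - 4\right)^{2} = \frac{1}{31} + 104 \cdot 4 \left(0 - 4\right)^{2} = \frac{1}{31} + 104 \cdot 4 \left(-4\right)^{2} = \frac{1}{31} + 104 \cdot 4 \cdot 16 = \frac{1}{31} + 104 \cdot 64 = \frac{1}{31} + 6656 = \frac{206337}{31}$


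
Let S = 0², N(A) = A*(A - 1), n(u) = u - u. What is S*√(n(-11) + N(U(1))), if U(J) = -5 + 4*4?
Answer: 0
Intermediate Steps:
n(u) = 0
U(J) = 11 (U(J) = -5 + 16 = 11)
N(A) = A*(-1 + A)
S = 0
S*√(n(-11) + N(U(1))) = 0*√(0 + 11*(-1 + 11)) = 0*√(0 + 11*10) = 0*√(0 + 110) = 0*√110 = 0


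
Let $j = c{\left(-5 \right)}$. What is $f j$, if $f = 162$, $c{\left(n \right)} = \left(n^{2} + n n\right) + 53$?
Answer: $16686$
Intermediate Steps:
$c{\left(n \right)} = 53 + 2 n^{2}$ ($c{\left(n \right)} = \left(n^{2} + n^{2}\right) + 53 = 2 n^{2} + 53 = 53 + 2 n^{2}$)
$j = 103$ ($j = 53 + 2 \left(-5\right)^{2} = 53 + 2 \cdot 25 = 53 + 50 = 103$)
$f j = 162 \cdot 103 = 16686$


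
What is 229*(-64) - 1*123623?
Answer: -138279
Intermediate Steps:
229*(-64) - 1*123623 = -14656 - 123623 = -138279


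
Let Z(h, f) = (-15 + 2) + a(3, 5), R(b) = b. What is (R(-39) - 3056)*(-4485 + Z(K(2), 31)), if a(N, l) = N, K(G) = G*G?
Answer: 13912025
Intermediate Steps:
K(G) = G²
Z(h, f) = -10 (Z(h, f) = (-15 + 2) + 3 = -13 + 3 = -10)
(R(-39) - 3056)*(-4485 + Z(K(2), 31)) = (-39 - 3056)*(-4485 - 10) = -3095*(-4495) = 13912025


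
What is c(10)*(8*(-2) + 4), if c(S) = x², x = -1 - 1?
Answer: -48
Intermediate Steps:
x = -2
c(S) = 4 (c(S) = (-2)² = 4)
c(10)*(8*(-2) + 4) = 4*(8*(-2) + 4) = 4*(-16 + 4) = 4*(-12) = -48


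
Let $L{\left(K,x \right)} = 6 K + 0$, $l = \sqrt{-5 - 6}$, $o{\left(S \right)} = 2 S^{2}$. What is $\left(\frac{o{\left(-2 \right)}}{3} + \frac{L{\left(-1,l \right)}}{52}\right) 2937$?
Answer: $\frac{194821}{26} \approx 7493.1$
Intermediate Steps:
$l = i \sqrt{11}$ ($l = \sqrt{-5 - 6} = \sqrt{-11} = i \sqrt{11} \approx 3.3166 i$)
$L{\left(K,x \right)} = 6 K$
$\left(\frac{o{\left(-2 \right)}}{3} + \frac{L{\left(-1,l \right)}}{52}\right) 2937 = \left(\frac{2 \left(-2\right)^{2}}{3} + \frac{6 \left(-1\right)}{52}\right) 2937 = \left(2 \cdot 4 \cdot \frac{1}{3} - \frac{3}{26}\right) 2937 = \left(8 \cdot \frac{1}{3} - \frac{3}{26}\right) 2937 = \left(\frac{8}{3} - \frac{3}{26}\right) 2937 = \frac{199}{78} \cdot 2937 = \frac{194821}{26}$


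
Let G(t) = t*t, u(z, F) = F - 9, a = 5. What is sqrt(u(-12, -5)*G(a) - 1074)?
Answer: 4*I*sqrt(89) ≈ 37.736*I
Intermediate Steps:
u(z, F) = -9 + F
G(t) = t**2
sqrt(u(-12, -5)*G(a) - 1074) = sqrt((-9 - 5)*5**2 - 1074) = sqrt(-14*25 - 1074) = sqrt(-350 - 1074) = sqrt(-1424) = 4*I*sqrt(89)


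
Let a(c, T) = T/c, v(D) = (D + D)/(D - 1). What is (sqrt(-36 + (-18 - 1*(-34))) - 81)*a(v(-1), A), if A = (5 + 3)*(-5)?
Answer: 3240 - 80*I*sqrt(5) ≈ 3240.0 - 178.89*I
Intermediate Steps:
v(D) = 2*D/(-1 + D) (v(D) = (2*D)/(-1 + D) = 2*D/(-1 + D))
A = -40 (A = 8*(-5) = -40)
(sqrt(-36 + (-18 - 1*(-34))) - 81)*a(v(-1), A) = (sqrt(-36 + (-18 - 1*(-34))) - 81)*(-40/1) = (sqrt(-36 + (-18 + 34)) - 81)*(-40/1) = (sqrt(-36 + 16) - 81)*(-40/1) = (sqrt(-20) - 81)*(-40/1) = (2*I*sqrt(5) - 81)*(-40*1) = (-81 + 2*I*sqrt(5))*(-40) = 3240 - 80*I*sqrt(5)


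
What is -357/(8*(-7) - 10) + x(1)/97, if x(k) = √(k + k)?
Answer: 119/22 + √2/97 ≈ 5.4237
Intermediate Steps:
x(k) = √2*√k (x(k) = √(2*k) = √2*√k)
-357/(8*(-7) - 10) + x(1)/97 = -357/(8*(-7) - 10) + (√2*√1)/97 = -357/(-56 - 10) + (√2*1)*(1/97) = -357/(-66) + √2*(1/97) = -357*(-1/66) + √2/97 = 119/22 + √2/97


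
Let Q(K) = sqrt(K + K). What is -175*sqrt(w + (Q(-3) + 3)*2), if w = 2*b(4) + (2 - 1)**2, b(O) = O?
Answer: -175*sqrt(15 + 2*I*sqrt(6)) ≈ -686.52 - 109.27*I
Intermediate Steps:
Q(K) = sqrt(2)*sqrt(K) (Q(K) = sqrt(2*K) = sqrt(2)*sqrt(K))
w = 9 (w = 2*4 + (2 - 1)**2 = 8 + 1**2 = 8 + 1 = 9)
-175*sqrt(w + (Q(-3) + 3)*2) = -175*sqrt(9 + (sqrt(2)*sqrt(-3) + 3)*2) = -175*sqrt(9 + (sqrt(2)*(I*sqrt(3)) + 3)*2) = -175*sqrt(9 + (I*sqrt(6) + 3)*2) = -175*sqrt(9 + (3 + I*sqrt(6))*2) = -175*sqrt(9 + (6 + 2*I*sqrt(6))) = -175*sqrt(15 + 2*I*sqrt(6))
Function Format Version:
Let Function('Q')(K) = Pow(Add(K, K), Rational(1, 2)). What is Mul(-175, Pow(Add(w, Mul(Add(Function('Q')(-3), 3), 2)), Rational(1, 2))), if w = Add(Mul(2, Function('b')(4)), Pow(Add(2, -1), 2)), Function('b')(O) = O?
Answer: Mul(-175, Pow(Add(15, Mul(2, I, Pow(6, Rational(1, 2)))), Rational(1, 2))) ≈ Add(-686.52, Mul(-109.27, I))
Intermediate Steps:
Function('Q')(K) = Mul(Pow(2, Rational(1, 2)), Pow(K, Rational(1, 2))) (Function('Q')(K) = Pow(Mul(2, K), Rational(1, 2)) = Mul(Pow(2, Rational(1, 2)), Pow(K, Rational(1, 2))))
w = 9 (w = Add(Mul(2, 4), Pow(Add(2, -1), 2)) = Add(8, Pow(1, 2)) = Add(8, 1) = 9)
Mul(-175, Pow(Add(w, Mul(Add(Function('Q')(-3), 3), 2)), Rational(1, 2))) = Mul(-175, Pow(Add(9, Mul(Add(Mul(Pow(2, Rational(1, 2)), Pow(-3, Rational(1, 2))), 3), 2)), Rational(1, 2))) = Mul(-175, Pow(Add(9, Mul(Add(Mul(Pow(2, Rational(1, 2)), Mul(I, Pow(3, Rational(1, 2)))), 3), 2)), Rational(1, 2))) = Mul(-175, Pow(Add(9, Mul(Add(Mul(I, Pow(6, Rational(1, 2))), 3), 2)), Rational(1, 2))) = Mul(-175, Pow(Add(9, Mul(Add(3, Mul(I, Pow(6, Rational(1, 2)))), 2)), Rational(1, 2))) = Mul(-175, Pow(Add(9, Add(6, Mul(2, I, Pow(6, Rational(1, 2))))), Rational(1, 2))) = Mul(-175, Pow(Add(15, Mul(2, I, Pow(6, Rational(1, 2)))), Rational(1, 2)))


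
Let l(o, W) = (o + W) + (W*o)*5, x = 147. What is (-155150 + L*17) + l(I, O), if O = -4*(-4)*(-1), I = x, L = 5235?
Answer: -77784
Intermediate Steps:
I = 147
O = -16 (O = 16*(-1) = -16)
l(o, W) = W + o + 5*W*o (l(o, W) = (W + o) + 5*W*o = W + o + 5*W*o)
(-155150 + L*17) + l(I, O) = (-155150 + 5235*17) + (-16 + 147 + 5*(-16)*147) = (-155150 + 88995) + (-16 + 147 - 11760) = -66155 - 11629 = -77784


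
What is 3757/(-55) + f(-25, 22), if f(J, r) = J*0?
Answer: -3757/55 ≈ -68.309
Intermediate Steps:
f(J, r) = 0
3757/(-55) + f(-25, 22) = 3757/(-55) + 0 = 3757*(-1/55) + 0 = -3757/55 + 0 = -3757/55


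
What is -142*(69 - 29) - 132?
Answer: -5812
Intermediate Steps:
-142*(69 - 29) - 132 = -142*40 - 132 = -5680 - 132 = -5812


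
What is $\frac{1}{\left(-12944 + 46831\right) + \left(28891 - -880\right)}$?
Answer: $\frac{1}{63658} \approx 1.5709 \cdot 10^{-5}$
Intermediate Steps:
$\frac{1}{\left(-12944 + 46831\right) + \left(28891 - -880\right)} = \frac{1}{33887 + \left(28891 + 880\right)} = \frac{1}{33887 + 29771} = \frac{1}{63658}$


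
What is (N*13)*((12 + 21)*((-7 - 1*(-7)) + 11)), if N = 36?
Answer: 169884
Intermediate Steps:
(N*13)*((12 + 21)*((-7 - 1*(-7)) + 11)) = (36*13)*((12 + 21)*((-7 - 1*(-7)) + 11)) = 468*(33*((-7 + 7) + 11)) = 468*(33*(0 + 11)) = 468*(33*11) = 468*363 = 169884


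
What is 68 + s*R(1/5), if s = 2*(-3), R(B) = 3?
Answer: 50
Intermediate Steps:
s = -6
68 + s*R(1/5) = 68 - 6*3 = 68 - 18 = 50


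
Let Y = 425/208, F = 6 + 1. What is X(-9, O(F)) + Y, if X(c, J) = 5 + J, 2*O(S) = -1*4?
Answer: 1049/208 ≈ 5.0433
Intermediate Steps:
F = 7
O(S) = -2 (O(S) = (-1*4)/2 = (½)*(-4) = -2)
Y = 425/208 (Y = 425*(1/208) = 425/208 ≈ 2.0433)
X(-9, O(F)) + Y = (5 - 2) + 425/208 = 3 + 425/208 = 1049/208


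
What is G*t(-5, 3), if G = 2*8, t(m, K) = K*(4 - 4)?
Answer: 0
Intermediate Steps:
t(m, K) = 0 (t(m, K) = K*0 = 0)
G = 16
G*t(-5, 3) = 16*0 = 0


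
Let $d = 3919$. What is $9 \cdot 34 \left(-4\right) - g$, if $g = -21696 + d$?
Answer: $16553$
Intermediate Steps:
$g = -17777$ ($g = -21696 + 3919 = -17777$)
$9 \cdot 34 \left(-4\right) - g = 9 \cdot 34 \left(-4\right) - -17777 = 306 \left(-4\right) + 17777 = -1224 + 17777 = 16553$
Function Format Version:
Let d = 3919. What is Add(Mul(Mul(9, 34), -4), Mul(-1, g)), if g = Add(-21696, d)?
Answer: 16553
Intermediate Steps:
g = -17777 (g = Add(-21696, 3919) = -17777)
Add(Mul(Mul(9, 34), -4), Mul(-1, g)) = Add(Mul(Mul(9, 34), -4), Mul(-1, -17777)) = Add(Mul(306, -4), 17777) = Add(-1224, 17777) = 16553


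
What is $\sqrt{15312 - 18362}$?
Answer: $5 i \sqrt{122} \approx 55.227 i$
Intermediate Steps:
$\sqrt{15312 - 18362} = \sqrt{-3050} = 5 i \sqrt{122}$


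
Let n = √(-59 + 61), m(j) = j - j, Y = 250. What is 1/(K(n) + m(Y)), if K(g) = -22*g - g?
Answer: -√2/46 ≈ -0.030744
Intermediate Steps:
m(j) = 0
n = √2 ≈ 1.4142
K(g) = -23*g
1/(K(n) + m(Y)) = 1/(-23*√2 + 0) = 1/(-23*√2) = -√2/46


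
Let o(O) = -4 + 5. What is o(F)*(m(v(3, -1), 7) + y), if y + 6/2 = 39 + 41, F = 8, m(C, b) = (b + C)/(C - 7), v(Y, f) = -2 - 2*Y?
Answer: 1156/15 ≈ 77.067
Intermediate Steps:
m(C, b) = (C + b)/(-7 + C)
o(O) = 1
y = 77 (y = -3 + (39 + 41) = -3 + 80 = 77)
o(F)*(m(v(3, -1), 7) + y) = 1*(((-2 - 2*3) + 7)/(-7 + (-2 - 2*3)) + 77) = 1*(((-2 - 6) + 7)/(-7 + (-2 - 6)) + 77) = 1*((-8 + 7)/(-7 - 8) + 77) = 1*(-1/(-15) + 77) = 1*(-1/15*(-1) + 77) = 1*(1/15 + 77) = 1*(1156/15) = 1156/15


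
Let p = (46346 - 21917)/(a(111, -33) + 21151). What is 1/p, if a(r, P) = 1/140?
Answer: 987047/1140020 ≈ 0.86582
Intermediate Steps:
a(r, P) = 1/140
p = 1140020/987047 (p = (46346 - 21917)/(1/140 + 21151) = 24429/(2961141/140) = 24429*(140/2961141) = 1140020/987047 ≈ 1.1550)
1/p = 1/(1140020/987047) = 987047/1140020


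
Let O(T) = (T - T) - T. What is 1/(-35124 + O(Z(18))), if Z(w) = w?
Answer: -1/35142 ≈ -2.8456e-5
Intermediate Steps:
O(T) = -T (O(T) = 0 - T = -T)
1/(-35124 + O(Z(18))) = 1/(-35124 - 1*18) = 1/(-35124 - 18) = 1/(-35142) = -1/35142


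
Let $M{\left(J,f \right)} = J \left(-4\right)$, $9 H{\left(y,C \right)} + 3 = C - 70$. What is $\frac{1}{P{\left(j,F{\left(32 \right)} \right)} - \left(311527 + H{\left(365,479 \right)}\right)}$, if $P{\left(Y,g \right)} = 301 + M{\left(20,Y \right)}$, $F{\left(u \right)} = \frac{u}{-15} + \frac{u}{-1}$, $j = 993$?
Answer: $- \frac{9}{2802160} \approx -3.2118 \cdot 10^{-6}$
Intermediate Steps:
$H{\left(y,C \right)} = - \frac{73}{9} + \frac{C}{9}$ ($H{\left(y,C \right)} = - \frac{1}{3} + \frac{C - 70}{9} = - \frac{1}{3} + \frac{-70 + C}{9} = - \frac{1}{3} + \left(- \frac{70}{9} + \frac{C}{9}\right) = - \frac{73}{9} + \frac{C}{9}$)
$F{\left(u \right)} = - \frac{16 u}{15}$ ($F{\left(u \right)} = u \left(- \frac{1}{15}\right) + u \left(-1\right) = - \frac{u}{15} - u = - \frac{16 u}{15}$)
$M{\left(J,f \right)} = - 4 J$
$P{\left(Y,g \right)} = 221$ ($P{\left(Y,g \right)} = 301 - 80 = 221$)
$\frac{1}{P{\left(j,F{\left(32 \right)} \right)} - \left(311527 + H{\left(365,479 \right)}\right)} = \frac{1}{221 - \left(\frac{2803670}{9} + \frac{479}{9}\right)} = \frac{1}{221 - \frac{2804149}{9}} = \frac{1}{- \frac{2802160}{9}} = - \frac{9}{2802160}$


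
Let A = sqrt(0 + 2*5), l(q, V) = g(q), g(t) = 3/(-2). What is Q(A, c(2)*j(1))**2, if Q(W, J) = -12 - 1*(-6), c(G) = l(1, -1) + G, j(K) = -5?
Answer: 36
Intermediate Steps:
g(t) = -3/2 (g(t) = 3*(-1/2) = -3/2)
l(q, V) = -3/2
c(G) = -3/2 + G
A = sqrt(10) (A = sqrt(0 + 10) = sqrt(10) ≈ 3.1623)
Q(W, J) = -6 (Q(W, J) = -12 + 6 = -6)
Q(A, c(2)*j(1))**2 = (-6)**2 = 36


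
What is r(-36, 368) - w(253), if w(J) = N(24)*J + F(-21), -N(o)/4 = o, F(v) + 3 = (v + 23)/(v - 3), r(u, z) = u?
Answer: 291061/12 ≈ 24255.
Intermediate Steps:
F(v) = -3 + (23 + v)/(-3 + v) (F(v) = -3 + (v + 23)/(v - 3) = -3 + (23 + v)/(-3 + v))
N(o) = -4*o
w(J) = -37/12 - 96*J (w(J) = (-4*24)*J + 2*(16 - 1*(-21))/(-3 - 21) = -96*J + 2*(16 + 21)/(-24) = -96*J + 2*(-1/24)*37 = -96*J - 37/12 = -37/12 - 96*J)
r(-36, 368) - w(253) = -36 - (-37/12 - 96*253) = -36 - (-37/12 - 24288) = -36 - 1*(-291493/12) = -36 + 291493/12 = 291061/12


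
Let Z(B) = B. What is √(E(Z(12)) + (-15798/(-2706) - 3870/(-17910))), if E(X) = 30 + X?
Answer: 3*√43007900298/89749 ≈ 6.9321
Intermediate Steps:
√(E(Z(12)) + (-15798/(-2706) - 3870/(-17910))) = √((30 + 12) + (-15798/(-2706) - 3870/(-17910))) = √(42 + (-15798*(-1/2706) - 3870*(-1/17910))) = √(42 + (2633/451 + 43/199)) = √(42 + 543360/89749) = √(4312818/89749) = 3*√43007900298/89749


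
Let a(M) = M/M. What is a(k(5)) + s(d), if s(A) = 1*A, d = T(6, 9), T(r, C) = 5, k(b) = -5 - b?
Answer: 6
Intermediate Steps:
d = 5
a(M) = 1
s(A) = A
a(k(5)) + s(d) = 1 + 5 = 6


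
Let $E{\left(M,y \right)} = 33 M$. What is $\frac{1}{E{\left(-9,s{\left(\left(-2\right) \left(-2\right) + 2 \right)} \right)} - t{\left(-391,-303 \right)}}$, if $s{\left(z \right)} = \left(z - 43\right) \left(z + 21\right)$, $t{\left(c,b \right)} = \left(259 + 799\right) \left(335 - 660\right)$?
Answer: $\frac{1}{343553} \approx 2.9108 \cdot 10^{-6}$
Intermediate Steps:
$t{\left(c,b \right)} = -343850$ ($t{\left(c,b \right)} = 1058 \left(-325\right) = -343850$)
$s{\left(z \right)} = \left(-43 + z\right) \left(21 + z\right)$
$\frac{1}{E{\left(-9,s{\left(\left(-2\right) \left(-2\right) + 2 \right)} \right)} - t{\left(-391,-303 \right)}} = \frac{1}{33 \left(-9\right) - -343850} = \frac{1}{-297 + 343850} = \frac{1}{343553}$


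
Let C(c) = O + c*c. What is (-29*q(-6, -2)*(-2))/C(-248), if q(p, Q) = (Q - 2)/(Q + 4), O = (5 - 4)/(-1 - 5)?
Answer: -696/369023 ≈ -0.0018861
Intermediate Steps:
O = -⅙ (O = 1/(-6) = 1*(-⅙) = -⅙ ≈ -0.16667)
q(p, Q) = (-2 + Q)/(4 + Q)
C(c) = -⅙ + c² (C(c) = -⅙ + c*c = -⅙ + c²)
(-29*q(-6, -2)*(-2))/C(-248) = (-29*(-2 - 2)/(4 - 2)*(-2))/(-⅙ + (-248)²) = (-29*(-4)/2*(-2))/(-⅙ + 61504) = (-29*(-4)/2*(-2))/(369023/6) = (-29*(-2)*(-2))*(6/369023) = (58*(-2))*(6/369023) = -116*6/369023 = -696/369023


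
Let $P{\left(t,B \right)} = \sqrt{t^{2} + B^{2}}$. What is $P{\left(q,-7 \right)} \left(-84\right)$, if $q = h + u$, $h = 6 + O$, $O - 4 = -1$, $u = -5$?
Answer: $- 84 \sqrt{65} \approx -677.23$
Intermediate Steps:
$O = 3$ ($O = 4 - 1 = 3$)
$h = 9$ ($h = 6 + 3 = 9$)
$q = 4$ ($q = 9 - 5 = 4$)
$P{\left(t,B \right)} = \sqrt{B^{2} + t^{2}}$
$P{\left(q,-7 \right)} \left(-84\right) = \sqrt{\left(-7\right)^{2} + 4^{2}} \left(-84\right) = \sqrt{49 + 16} \left(-84\right) = \sqrt{65} \left(-84\right) = - 84 \sqrt{65}$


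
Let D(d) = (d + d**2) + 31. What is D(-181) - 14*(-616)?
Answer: 41235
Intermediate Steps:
D(d) = 31 + d + d**2
D(-181) - 14*(-616) = (31 - 181 + (-181)**2) - 14*(-616) = (31 - 181 + 32761) + 8624 = 32611 + 8624 = 41235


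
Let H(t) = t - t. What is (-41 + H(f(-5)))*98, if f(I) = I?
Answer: -4018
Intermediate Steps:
H(t) = 0
(-41 + H(f(-5)))*98 = (-41 + 0)*98 = -41*98 = -4018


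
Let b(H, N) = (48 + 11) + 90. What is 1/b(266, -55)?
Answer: 1/149 ≈ 0.0067114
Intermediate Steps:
b(H, N) = 149 (b(H, N) = 59 + 90 = 149)
1/b(266, -55) = 1/149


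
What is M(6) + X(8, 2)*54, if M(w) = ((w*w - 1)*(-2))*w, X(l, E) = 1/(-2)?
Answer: -447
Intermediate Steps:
X(l, E) = -½
M(w) = w*(2 - 2*w²) (M(w) = ((w² - 1)*(-2))*w = ((-1 + w²)*(-2))*w = (2 - 2*w²)*w = w*(2 - 2*w²))
M(6) + X(8, 2)*54 = 2*6*(1 - 1*6²) - ½*54 = 2*6*(1 - 1*36) - 27 = 2*6*(1 - 36) - 27 = 2*6*(-35) - 27 = -420 - 27 = -447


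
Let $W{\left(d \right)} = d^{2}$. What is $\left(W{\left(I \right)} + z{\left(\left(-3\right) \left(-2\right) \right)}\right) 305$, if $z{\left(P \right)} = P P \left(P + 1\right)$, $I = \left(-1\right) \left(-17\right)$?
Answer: $165005$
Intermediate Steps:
$I = 17$
$z{\left(P \right)} = P^{2} \left(1 + P\right)$ ($z{\left(P \right)} = P P \left(1 + P\right) = P^{2} \left(1 + P\right)$)
$\left(W{\left(I \right)} + z{\left(\left(-3\right) \left(-2\right) \right)}\right) 305 = \left(17^{2} + \left(\left(-3\right) \left(-2\right)\right)^{2} \left(1 - -6\right)\right) 305 = \left(289 + 6^{2} \left(1 + 6\right)\right) 305 = \left(289 + 36 \cdot 7\right) 305 = \left(289 + 252\right) 305 = 541 \cdot 305 = 165005$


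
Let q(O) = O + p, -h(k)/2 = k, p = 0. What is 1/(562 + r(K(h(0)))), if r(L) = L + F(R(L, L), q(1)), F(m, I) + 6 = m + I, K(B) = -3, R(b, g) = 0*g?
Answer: 1/554 ≈ 0.0018051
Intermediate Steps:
h(k) = -2*k
R(b, g) = 0
q(O) = O (q(O) = O + 0 = O)
F(m, I) = -6 + I + m (F(m, I) = -6 + (m + I) = -6 + (I + m) = -6 + I + m)
r(L) = -5 + L (r(L) = L + (-6 + 1 + 0) = L - 5 = -5 + L)
1/(562 + r(K(h(0)))) = 1/(562 + (-5 - 3)) = 1/(562 - 8) = 1/554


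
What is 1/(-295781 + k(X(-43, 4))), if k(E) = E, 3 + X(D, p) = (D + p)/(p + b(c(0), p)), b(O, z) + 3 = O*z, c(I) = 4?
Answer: -17/5028367 ≈ -3.3808e-6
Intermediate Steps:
b(O, z) = -3 + O*z
X(D, p) = -3 + (D + p)/(-3 + 5*p) (X(D, p) = -3 + (D + p)/(p + (-3 + 4*p)) = -3 + (D + p)/(-3 + 5*p))
1/(-295781 + k(X(-43, 4))) = 1/(-295781 + (9 - 43 - 14*4)/(-3 + 5*4)) = 1/(-295781 + (9 - 43 - 56)/(-3 + 20)) = 1/(-295781 - 90/17) = 1/(-5028367/17) = -17/5028367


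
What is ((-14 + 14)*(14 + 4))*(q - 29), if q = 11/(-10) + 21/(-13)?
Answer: 0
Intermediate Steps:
q = -353/130 (q = 11*(-⅒) + 21*(-1/13) = -11/10 - 21/13 = -353/130 ≈ -2.7154)
((-14 + 14)*(14 + 4))*(q - 29) = ((-14 + 14)*(14 + 4))*(-353/130 - 29) = (0*18)*(-4123/130) = 0*(-4123/130) = 0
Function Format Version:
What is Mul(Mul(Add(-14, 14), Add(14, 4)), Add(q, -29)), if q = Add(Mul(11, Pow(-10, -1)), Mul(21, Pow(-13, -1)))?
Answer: 0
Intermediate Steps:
q = Rational(-353, 130) (q = Add(Mul(11, Rational(-1, 10)), Mul(21, Rational(-1, 13))) = Add(Rational(-11, 10), Rational(-21, 13)) = Rational(-353, 130) ≈ -2.7154)
Mul(Mul(Add(-14, 14), Add(14, 4)), Add(q, -29)) = Mul(Mul(Add(-14, 14), Add(14, 4)), Add(Rational(-353, 130), -29)) = Mul(Mul(0, 18), Rational(-4123, 130)) = Mul(0, Rational(-4123, 130)) = 0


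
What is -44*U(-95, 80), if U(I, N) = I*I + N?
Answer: -400620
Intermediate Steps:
U(I, N) = N + I² (U(I, N) = I² + N = N + I²)
-44*U(-95, 80) = -44*(80 + (-95)²) = -44*(80 + 9025) = -44*9105 = -400620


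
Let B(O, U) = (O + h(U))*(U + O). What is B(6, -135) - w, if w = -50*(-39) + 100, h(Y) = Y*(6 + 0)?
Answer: 101666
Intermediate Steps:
h(Y) = 6*Y (h(Y) = Y*6 = 6*Y)
B(O, U) = (O + U)*(O + 6*U) (B(O, U) = (O + 6*U)*(U + O) = (O + 6*U)*(O + U) = (O + U)*(O + 6*U))
w = 2050 (w = 1950 + 100 = 2050)
B(6, -135) - w = (6² + 6*(-135)² + 7*6*(-135)) - 1*2050 = (36 + 6*18225 - 5670) - 2050 = (36 + 109350 - 5670) - 2050 = 103716 - 2050 = 101666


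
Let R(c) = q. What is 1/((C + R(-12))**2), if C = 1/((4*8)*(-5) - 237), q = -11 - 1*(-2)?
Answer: 157609/12773476 ≈ 0.012339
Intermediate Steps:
q = -9 (q = -11 + 2 = -9)
R(c) = -9
C = -1/397 (C = 1/(32*(-5) - 237) = 1/(-160 - 237) = 1/(-397) = -1/397 ≈ -0.0025189)
1/((C + R(-12))**2) = 1/((-1/397 - 9)**2) = 1/((-3574/397)**2) = 1/(12773476/157609) = 157609/12773476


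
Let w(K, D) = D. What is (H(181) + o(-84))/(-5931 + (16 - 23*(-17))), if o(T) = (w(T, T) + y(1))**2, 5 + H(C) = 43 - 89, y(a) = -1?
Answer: -3587/2762 ≈ -1.2987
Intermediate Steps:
H(C) = -51 (H(C) = -5 + (43 - 89) = -5 - 46 = -51)
o(T) = (-1 + T)**2 (o(T) = (T - 1)**2 = (-1 + T)**2)
(H(181) + o(-84))/(-5931 + (16 - 23*(-17))) = (-51 + (-1 - 84)**2)/(-5931 + (16 - 23*(-17))) = (-51 + (-85)**2)/(-5931 + (16 + 391)) = (-51 + 7225)/(-5931 + 407) = 7174/(-5524) = 7174*(-1/5524) = -3587/2762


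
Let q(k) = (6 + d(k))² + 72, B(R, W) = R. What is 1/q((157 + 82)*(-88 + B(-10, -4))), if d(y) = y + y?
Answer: 1/2193798316 ≈ 4.5583e-10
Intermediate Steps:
d(y) = 2*y
q(k) = 72 + (6 + 2*k)² (q(k) = (6 + 2*k)² + 72 = 72 + (6 + 2*k)²)
1/q((157 + 82)*(-88 + B(-10, -4))) = 1/(72 + 4*(3 + (157 + 82)*(-88 - 10))²) = 1/(72 + 4*(3 + 239*(-98))²) = 1/(72 + 4*(3 - 23422)²) = 1/(72 + 4*(-23419)²) = 1/(72 + 4*548449561) = 1/(72 + 2193798244) = 1/2193798316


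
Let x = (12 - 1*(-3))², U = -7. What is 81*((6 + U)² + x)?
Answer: 18306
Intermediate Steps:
x = 225 (x = (12 + 3)² = 15² = 225)
81*((6 + U)² + x) = 81*((6 - 7)² + 225) = 81*((-1)² + 225) = 81*(1 + 225) = 81*226 = 18306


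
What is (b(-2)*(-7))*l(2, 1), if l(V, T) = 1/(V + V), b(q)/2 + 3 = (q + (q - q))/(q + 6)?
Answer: 49/4 ≈ 12.250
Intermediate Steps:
b(q) = -6 + 2*q/(6 + q) (b(q) = -6 + 2*((q + (q - q))/(q + 6)) = -6 + 2*((q + 0)/(6 + q)) = -6 + 2*(q/(6 + q)) = -6 + 2*q/(6 + q))
l(V, T) = 1/(2*V)
(b(-2)*(-7))*l(2, 1) = ((4*(-9 - 1*(-2))/(6 - 2))*(-7))*((½)/2) = ((4*(-9 + 2)/4)*(-7))*((½)*(½)) = ((4*(¼)*(-7))*(-7))*(¼) = -7*(-7)*(¼) = 49*(¼) = 49/4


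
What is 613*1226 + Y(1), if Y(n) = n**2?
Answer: 751539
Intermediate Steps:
613*1226 + Y(1) = 613*1226 + 1**2 = 751538 + 1 = 751539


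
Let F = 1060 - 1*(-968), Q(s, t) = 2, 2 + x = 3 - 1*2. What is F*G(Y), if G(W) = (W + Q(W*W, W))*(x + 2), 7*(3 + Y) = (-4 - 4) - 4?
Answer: -38532/7 ≈ -5504.6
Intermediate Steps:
x = -1 (x = -2 + (3 - 1*2) = -2 + (3 - 2) = -2 + 1 = -1)
Y = -33/7 (Y = -3 + ((-4 - 4) - 4)/7 = -3 + (-8 - 4)/7 = -3 + (1/7)*(-12) = -3 - 12/7 = -33/7 ≈ -4.7143)
F = 2028 (F = 1060 + 968 = 2028)
G(W) = 2 + W (G(W) = (W + 2)*(-1 + 2) = (2 + W)*1 = 2 + W)
F*G(Y) = 2028*(2 - 33/7) = 2028*(-19/7) = -38532/7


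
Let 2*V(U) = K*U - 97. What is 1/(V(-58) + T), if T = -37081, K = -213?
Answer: -2/61905 ≈ -3.2308e-5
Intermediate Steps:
V(U) = -97/2 - 213*U/2 (V(U) = (-213*U - 97)/2 = (-97 - 213*U)/2 = -97/2 - 213*U/2)
1/(V(-58) + T) = 1/((-97/2 - 213/2*(-58)) - 37081) = 1/((-97/2 + 6177) - 37081) = 1/(12257/2 - 37081) = 1/(-61905/2) = -2/61905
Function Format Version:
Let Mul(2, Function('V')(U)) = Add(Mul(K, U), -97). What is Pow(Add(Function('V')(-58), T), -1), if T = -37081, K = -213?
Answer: Rational(-2, 61905) ≈ -3.2308e-5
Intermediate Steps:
Function('V')(U) = Add(Rational(-97, 2), Mul(Rational(-213, 2), U)) (Function('V')(U) = Mul(Rational(1, 2), Add(Mul(-213, U), -97)) = Mul(Rational(1, 2), Add(-97, Mul(-213, U))) = Add(Rational(-97, 2), Mul(Rational(-213, 2), U)))
Pow(Add(Function('V')(-58), T), -1) = Pow(Add(Add(Rational(-97, 2), Mul(Rational(-213, 2), -58)), -37081), -1) = Pow(Add(Add(Rational(-97, 2), 6177), -37081), -1) = Pow(Add(Rational(12257, 2), -37081), -1) = Pow(Rational(-61905, 2), -1) = Rational(-2, 61905)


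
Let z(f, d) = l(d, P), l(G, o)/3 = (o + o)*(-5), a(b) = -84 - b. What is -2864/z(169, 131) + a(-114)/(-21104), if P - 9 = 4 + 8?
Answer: 15105739/3323880 ≈ 4.5446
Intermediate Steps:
P = 21 (P = 9 + (4 + 8) = 9 + 12 = 21)
l(G, o) = -30*o (l(G, o) = 3*((o + o)*(-5)) = 3*((2*o)*(-5)) = 3*(-10*o) = -30*o)
z(f, d) = -630 (z(f, d) = -30*21 = -630)
-2864/z(169, 131) + a(-114)/(-21104) = -2864/(-630) + (-84 - 1*(-114))/(-21104) = -2864*(-1/630) + (-84 + 114)*(-1/21104) = 1432/315 + 30*(-1/21104) = 1432/315 - 15/10552 = 15105739/3323880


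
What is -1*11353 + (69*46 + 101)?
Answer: -8078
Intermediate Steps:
-1*11353 + (69*46 + 101) = -11353 + (3174 + 101) = -11353 + 3275 = -8078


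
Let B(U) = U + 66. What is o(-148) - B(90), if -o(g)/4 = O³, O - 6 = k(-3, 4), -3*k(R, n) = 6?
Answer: -412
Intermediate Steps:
k(R, n) = -2 (k(R, n) = -⅓*6 = -2)
O = 4 (O = 6 - 2 = 4)
B(U) = 66 + U
o(g) = -256 (o(g) = -4*4³ = -4*64 = -256)
o(-148) - B(90) = -256 - (66 + 90) = -256 - 1*156 = -256 - 156 = -412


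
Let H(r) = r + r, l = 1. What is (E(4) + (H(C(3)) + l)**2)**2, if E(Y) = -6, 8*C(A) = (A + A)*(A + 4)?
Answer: 255025/16 ≈ 15939.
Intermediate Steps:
C(A) = A*(4 + A)/4 (C(A) = ((A + A)*(A + 4))/8 = ((2*A)*(4 + A))/8 = (2*A*(4 + A))/8 = A*(4 + A)/4)
H(r) = 2*r
(E(4) + (H(C(3)) + l)**2)**2 = (-6 + (2*((1/4)*3*(4 + 3)) + 1)**2)**2 = (-6 + (2*((1/4)*3*7) + 1)**2)**2 = (-6 + (2*(21/4) + 1)**2)**2 = (-6 + (21/2 + 1)**2)**2 = (-6 + (23/2)**2)**2 = (-6 + 529/4)**2 = (505/4)**2 = 255025/16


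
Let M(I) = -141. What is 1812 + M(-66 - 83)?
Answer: 1671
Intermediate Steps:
1812 + M(-66 - 83) = 1812 - 141 = 1671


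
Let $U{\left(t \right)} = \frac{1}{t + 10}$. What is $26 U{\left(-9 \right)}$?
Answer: $26$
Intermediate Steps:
$U{\left(t \right)} = \frac{1}{10 + t}$
$26 U{\left(-9 \right)} = \frac{26}{10 - 9} = \frac{26}{1} = 26 \cdot 1 = 26$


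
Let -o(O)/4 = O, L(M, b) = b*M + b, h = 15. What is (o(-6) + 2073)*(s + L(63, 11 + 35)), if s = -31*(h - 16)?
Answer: 6238575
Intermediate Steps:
L(M, b) = b + M*b (L(M, b) = M*b + b = b + M*b)
o(O) = -4*O
s = 31 (s = -31*(15 - 16) = -31*(-1) = 31)
(o(-6) + 2073)*(s + L(63, 11 + 35)) = (-4*(-6) + 2073)*(31 + (11 + 35)*(1 + 63)) = (24 + 2073)*(31 + 46*64) = 2097*(31 + 2944) = 2097*2975 = 6238575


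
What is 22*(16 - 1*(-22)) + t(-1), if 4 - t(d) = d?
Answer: 841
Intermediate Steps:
t(d) = 4 - d
22*(16 - 1*(-22)) + t(-1) = 22*(16 - 1*(-22)) + (4 - 1*(-1)) = 22*(16 + 22) + (4 + 1) = 22*38 + 5 = 836 + 5 = 841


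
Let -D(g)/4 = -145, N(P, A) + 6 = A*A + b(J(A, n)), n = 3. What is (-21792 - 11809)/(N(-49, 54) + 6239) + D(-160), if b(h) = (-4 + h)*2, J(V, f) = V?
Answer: 5330819/9249 ≈ 576.37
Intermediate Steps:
b(h) = -8 + 2*h
N(P, A) = -14 + A² + 2*A (N(P, A) = -6 + (A*A + (-8 + 2*A)) = -6 + (A² + (-8 + 2*A)) = -6 + (-8 + A² + 2*A) = -14 + A² + 2*A)
D(g) = 580 (D(g) = -4*(-145) = 580)
(-21792 - 11809)/(N(-49, 54) + 6239) + D(-160) = (-21792 - 11809)/((-14 + 54² + 2*54) + 6239) + 580 = -33601/((-14 + 2916 + 108) + 6239) + 580 = -33601/(3010 + 6239) + 580 = -33601/9249 + 580 = 5330819/9249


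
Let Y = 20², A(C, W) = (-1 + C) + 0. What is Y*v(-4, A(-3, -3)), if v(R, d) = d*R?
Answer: 6400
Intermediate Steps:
A(C, W) = -1 + C
v(R, d) = R*d
Y = 400
Y*v(-4, A(-3, -3)) = 400*(-4*(-1 - 3)) = 400*(-4*(-4)) = 400*16 = 6400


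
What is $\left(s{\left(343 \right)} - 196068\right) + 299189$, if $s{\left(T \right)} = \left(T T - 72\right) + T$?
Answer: $221041$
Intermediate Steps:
$s{\left(T \right)} = -72 + T + T^{2}$ ($s{\left(T \right)} = \left(T^{2} - 72\right) + T = \left(-72 + T^{2}\right) + T = -72 + T + T^{2}$)
$\left(s{\left(343 \right)} - 196068\right) + 299189 = \left(\left(-72 + 343 + 343^{2}\right) - 196068\right) + 299189 = \left(\left(-72 + 343 + 117649\right) - 196068\right) + 299189 = \left(117920 - 196068\right) + 299189 = -78148 + 299189 = 221041$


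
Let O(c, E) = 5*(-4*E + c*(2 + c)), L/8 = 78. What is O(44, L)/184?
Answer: -295/23 ≈ -12.826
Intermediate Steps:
L = 624 (L = 8*78 = 624)
O(c, E) = -20*E + 5*c*(2 + c)
O(44, L)/184 = (-20*624 + 5*44**2 + 10*44)/184 = (-12480 + 5*1936 + 440)*(1/184) = (-12480 + 9680 + 440)*(1/184) = -2360*1/184 = -295/23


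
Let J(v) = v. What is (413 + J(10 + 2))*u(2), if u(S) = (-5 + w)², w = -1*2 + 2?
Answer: 10625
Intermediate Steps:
w = 0 (w = -2 + 2 = 0)
u(S) = 25 (u(S) = (-5 + 0)² = (-5)² = 25)
(413 + J(10 + 2))*u(2) = (413 + (10 + 2))*25 = (413 + 12)*25 = 425*25 = 10625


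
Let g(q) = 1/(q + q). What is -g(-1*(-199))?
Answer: -1/398 ≈ -0.0025126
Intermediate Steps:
g(q) = 1/(2*q)
-g(-1*(-199)) = -1/(2*((-1*(-199)))) = -1/(2*199) = -1*1/398 = -1/398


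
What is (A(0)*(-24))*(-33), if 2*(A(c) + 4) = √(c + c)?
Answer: -3168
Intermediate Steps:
A(c) = -4 + √2*√c/2 (A(c) = -4 + √(c + c)/2 = -4 + √(2*c)/2 = -4 + (√2*√c)/2 = -4 + √2*√c/2)
(A(0)*(-24))*(-33) = ((-4 + √2*√0/2)*(-24))*(-33) = ((-4 + (½)*√2*0)*(-24))*(-33) = ((-4 + 0)*(-24))*(-33) = -4*(-24)*(-33) = 96*(-33) = -3168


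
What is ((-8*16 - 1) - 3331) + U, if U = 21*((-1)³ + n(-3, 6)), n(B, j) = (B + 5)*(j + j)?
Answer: -2977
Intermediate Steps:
n(B, j) = 2*j*(5 + B) (n(B, j) = (5 + B)*(2*j) = 2*j*(5 + B))
U = 483 (U = 21*((-1)³ + 2*6*(5 - 3)) = 21*(-1 + 2*6*2) = 21*(-1 + 24) = 21*23 = 483)
((-8*16 - 1) - 3331) + U = ((-8*16 - 1) - 3331) + 483 = ((-128 - 1) - 3331) + 483 = (-129 - 3331) + 483 = -3460 + 483 = -2977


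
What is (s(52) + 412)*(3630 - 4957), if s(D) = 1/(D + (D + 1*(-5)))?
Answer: -54127003/99 ≈ -5.4674e+5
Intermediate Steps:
s(D) = 1/(-5 + 2*D) (s(D) = 1/(D + (D - 5)) = 1/(D + (-5 + D)) = 1/(-5 + 2*D))
(s(52) + 412)*(3630 - 4957) = (1/(-5 + 2*52) + 412)*(3630 - 4957) = (1/(-5 + 104) + 412)*(-1327) = (1/99 + 412)*(-1327) = (40789/99)*(-1327) = -54127003/99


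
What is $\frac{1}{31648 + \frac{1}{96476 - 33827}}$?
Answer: $\frac{62649}{1982715553} \approx 3.1598 \cdot 10^{-5}$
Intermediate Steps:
$\frac{1}{31648 + \frac{1}{96476 - 33827}} = \frac{1}{31648 + \frac{1}{62649}} = \frac{1}{\frac{1982715553}{62649}} = \frac{62649}{1982715553}$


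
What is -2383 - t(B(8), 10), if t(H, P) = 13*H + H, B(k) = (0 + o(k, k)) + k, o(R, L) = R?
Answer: -2607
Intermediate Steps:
B(k) = 2*k (B(k) = (0 + k) + k = k + k = 2*k)
t(H, P) = 14*H
-2383 - t(B(8), 10) = -2383 - 14*2*8 = -2383 - 14*16 = -2383 - 1*224 = -2383 - 224 = -2607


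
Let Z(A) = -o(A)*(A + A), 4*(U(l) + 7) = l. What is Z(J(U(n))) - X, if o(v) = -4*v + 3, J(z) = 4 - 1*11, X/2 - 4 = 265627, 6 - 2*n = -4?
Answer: -530828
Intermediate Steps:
n = 5 (n = 3 - 1/2*(-4) = 3 + 2 = 5)
U(l) = -7 + l/4
X = 531262 (X = 8 + 2*265627 = 8 + 531254 = 531262)
J(z) = -7 (J(z) = 4 - 11 = -7)
o(v) = 3 - 4*v
Z(A) = -2*A*(3 - 4*A) (Z(A) = -(3 - 4*A)*(A + A) = -(3 - 4*A)*2*A = -2*A*(3 - 4*A))
Z(J(U(n))) - X = 2*(-7)*(-3 + 4*(-7)) - 1*531262 = 2*(-7)*(-3 - 28) - 531262 = 2*(-7)*(-31) - 531262 = 434 - 531262 = -530828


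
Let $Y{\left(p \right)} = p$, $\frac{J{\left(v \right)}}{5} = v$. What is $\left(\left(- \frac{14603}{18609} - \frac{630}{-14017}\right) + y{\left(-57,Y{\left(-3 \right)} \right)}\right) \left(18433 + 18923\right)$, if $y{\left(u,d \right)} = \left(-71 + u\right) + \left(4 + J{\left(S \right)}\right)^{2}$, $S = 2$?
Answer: $\frac{218461790743196}{86947451} \approx 2.5126 \cdot 10^{6}$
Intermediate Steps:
$J{\left(v \right)} = 5 v$
$y{\left(u,d \right)} = 125 + u$ ($y{\left(u,d \right)} = \left(-71 + u\right) + \left(4 + 5 \cdot 2\right)^{2} = \left(-71 + u\right) + \left(4 + 10\right)^{2} = \left(-71 + u\right) + 14^{2} = \left(-71 + u\right) + 196 = 125 + u$)
$\left(\left(- \frac{14603}{18609} - \frac{630}{-14017}\right) + y{\left(-57,Y{\left(-3 \right)} \right)}\right) \left(18433 + 18923\right) = \left(\left(- \frac{14603}{18609} - \frac{630}{-14017}\right) + \left(125 - 57\right)\right) \left(18433 + 18923\right) = \left(\left(\left(-14603\right) \frac{1}{18609} - - \frac{630}{14017}\right) + 68\right) 37356 = \left(\left(- \frac{14603}{18609} + \frac{630}{14017}\right) + 68\right) 37356 = \left(- \frac{192966581}{260842353} + 68\right) 37356 = \frac{17544313423}{260842353} \cdot 37356 = \frac{218461790743196}{86947451}$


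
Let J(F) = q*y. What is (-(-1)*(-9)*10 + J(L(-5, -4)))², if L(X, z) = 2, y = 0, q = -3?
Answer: 8100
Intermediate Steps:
J(F) = 0 (J(F) = -3*0 = 0)
(-(-1)*(-9)*10 + J(L(-5, -4)))² = (-(-1)*(-9)*10 + 0)² = (-1*9*10 + 0)² = (-9*10 + 0)² = (-90 + 0)² = (-90)² = 8100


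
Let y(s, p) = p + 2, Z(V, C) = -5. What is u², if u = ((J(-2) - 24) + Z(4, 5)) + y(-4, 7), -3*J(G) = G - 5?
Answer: 2809/9 ≈ 312.11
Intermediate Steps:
y(s, p) = 2 + p
J(G) = 5/3 - G/3 (J(G) = -(G - 5)/3 = -(-5 + G)/3 = 5/3 - G/3)
u = -53/3 (u = (((5/3 - ⅓*(-2)) - 24) - 5) + (2 + 7) = (((5/3 + ⅔) - 24) - 5) + 9 = ((7/3 - 24) - 5) + 9 = (-65/3 - 5) + 9 = -80/3 + 9 = -53/3 ≈ -17.667)
u² = (-53/3)² = 2809/9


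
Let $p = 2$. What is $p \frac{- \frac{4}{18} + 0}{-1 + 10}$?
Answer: $- \frac{4}{81} \approx -0.049383$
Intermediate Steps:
$p \frac{- \frac{4}{18} + 0}{-1 + 10} = 2 \frac{- \frac{4}{18} + 0}{-1 + 10} = 2 \frac{\left(-4\right) \frac{1}{18} + 0}{9} = 2 \left(- \frac{2}{9} + 0\right) \frac{1}{9} = 2 \left(\left(- \frac{2}{9}\right) \frac{1}{9}\right) = 2 \left(- \frac{2}{81}\right) = - \frac{4}{81}$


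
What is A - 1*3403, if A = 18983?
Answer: 15580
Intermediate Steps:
A - 1*3403 = 18983 - 1*3403 = 18983 - 3403 = 15580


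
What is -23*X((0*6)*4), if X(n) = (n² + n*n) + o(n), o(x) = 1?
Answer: -23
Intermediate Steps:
X(n) = 1 + 2*n² (X(n) = (n² + n*n) + 1 = (n² + n²) + 1 = 2*n² + 1 = 1 + 2*n²)
-23*X((0*6)*4) = -23*(1 + 2*((0*6)*4)²) = -23*(1 + 2*(0*4)²) = -23*(1 + 2*0²) = -23*(1 + 2*0) = -23*(1 + 0) = -23*1 = -23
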